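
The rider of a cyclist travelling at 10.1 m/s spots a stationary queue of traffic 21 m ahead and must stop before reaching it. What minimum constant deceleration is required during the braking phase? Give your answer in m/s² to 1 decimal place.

v² = 2a·d ⇒ a = v²/(2d) = 10.1000² / (2 × 21.000) = 102.010 / 42.000 = 2.4288 m/s².

Required deceleration ≈ 2.4 m/s²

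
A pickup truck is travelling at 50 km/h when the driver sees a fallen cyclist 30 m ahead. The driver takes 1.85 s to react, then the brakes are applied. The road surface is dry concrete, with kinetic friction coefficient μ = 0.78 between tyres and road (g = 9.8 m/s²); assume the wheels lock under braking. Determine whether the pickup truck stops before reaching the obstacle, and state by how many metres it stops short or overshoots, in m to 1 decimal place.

50 km/h ÷ 3.6 = 13.8889 m/s.
a = μg = 0.78 × 9.8 = 7.644 m/s².
Reaction distance = 13.8889 × 1.85 = 25.694 m.
Braking distance = v²/(2a) = 192.902 / 15.288 = 12.618 m.
Total stopping distance = 25.694 + 12.618 = 38.312 m, vs 30 m available — it cannot stop in time and overshoots by 38.312 − 30 = 8.312 m.

No — it overshoots by 8.3 m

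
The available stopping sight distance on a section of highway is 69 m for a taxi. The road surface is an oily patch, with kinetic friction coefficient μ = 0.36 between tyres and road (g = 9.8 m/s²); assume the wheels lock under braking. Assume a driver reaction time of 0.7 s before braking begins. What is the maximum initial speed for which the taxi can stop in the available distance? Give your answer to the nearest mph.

Maximum speed ≈ 44 mph

a = μg = 0.36 × 9.8 = 3.528 m/s².
Stopping distance: v·t_r + v²/(2a) = 69 with t_r = 0.7 s and a = 3.528 m/s².
So v² + 4.939 v − 486.86 = 0.
Positive root: v = −a·t_r + √((a·t_r)² + 2a·d) = −2.470 + √(6.101 + 486.86) = 19.7327 m/s.
19.7327 m/s ÷ 0.44704 = 44.141 mph.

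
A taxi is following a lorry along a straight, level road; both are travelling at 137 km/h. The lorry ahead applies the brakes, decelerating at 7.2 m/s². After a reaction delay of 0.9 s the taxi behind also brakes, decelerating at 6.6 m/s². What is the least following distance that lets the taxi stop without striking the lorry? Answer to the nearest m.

137 km/h ÷ 3.6 = 38.0556 m/s.
Leader travels v²/(2a_L) = 1448.229 / 14.400 = 100.571 m before stopping.
Follower covers v·t_r = 38.0556 × 0.9 = 34.250 m while reacting, then v²/(2a_F) = 1448.229 / 13.200 = 109.714 m while braking, for a total of 34.250 + 109.714 = 143.964 m.
Since a_F ≤ a_L and the follower starts braking later, the follower is never slower than the leader, so the closest approach is when both have stopped.
Minimum gap = 143.964 − 100.571 = 43.393 m.

Minimum gap ≈ 43 m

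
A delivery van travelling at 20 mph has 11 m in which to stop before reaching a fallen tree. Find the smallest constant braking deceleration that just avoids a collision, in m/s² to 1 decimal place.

Required deceleration ≈ 3.6 m/s²

20 mph × 0.44704 = 8.9408 m/s.
v² = 2a·d ⇒ a = v²/(2d) = 8.9408² / (2 × 11.000) = 79.938 / 22.000 = 3.6335 m/s².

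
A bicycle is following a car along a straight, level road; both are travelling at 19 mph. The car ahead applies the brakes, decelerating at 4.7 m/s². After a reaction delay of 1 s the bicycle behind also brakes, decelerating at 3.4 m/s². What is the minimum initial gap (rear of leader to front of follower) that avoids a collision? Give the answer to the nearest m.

Minimum gap ≈ 11 m

19 mph × 0.44704 = 8.4938 m/s.
Leader travels v²/(2a_L) = 72.145 / 9.400 = 7.675 m before stopping.
Follower covers v·t_r = 8.4938 × 1 = 8.494 m while reacting, then v²/(2a_F) = 72.145 / 6.800 = 10.610 m while braking, for a total of 8.494 + 10.610 = 19.104 m.
Since a_F ≤ a_L and the follower starts braking later, the follower is never slower than the leader, so the closest approach is when both have stopped.
Minimum gap = 19.104 − 7.675 = 11.429 m.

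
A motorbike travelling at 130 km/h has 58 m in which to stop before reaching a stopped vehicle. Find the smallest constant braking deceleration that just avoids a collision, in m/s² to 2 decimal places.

130 km/h ÷ 3.6 = 36.1111 m/s.
v² = 2a·d ⇒ a = v²/(2d) = 36.1111² / (2 × 58.000) = 1304.012 / 116.000 = 11.2415 m/s².

Required deceleration ≈ 11.24 m/s²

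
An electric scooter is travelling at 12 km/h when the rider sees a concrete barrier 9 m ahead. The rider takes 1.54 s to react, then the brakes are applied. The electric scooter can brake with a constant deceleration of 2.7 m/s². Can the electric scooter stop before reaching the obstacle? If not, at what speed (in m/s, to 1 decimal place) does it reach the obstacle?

12 km/h ÷ 3.6 = 3.3333 m/s.
Reaction distance = 3.3333 × 1.54 = 5.133 m.
Braking distance = v²/(2a) = 11.111 / 5.400 = 2.058 m.
Total stopping distance = 5.133 + 2.058 = 7.191 m, vs 9 m available — it stops with 9 − 7.191 = 1.809 m to spare.

Yes — it stops about 1.8 m short of the obstacle, so it never reaches it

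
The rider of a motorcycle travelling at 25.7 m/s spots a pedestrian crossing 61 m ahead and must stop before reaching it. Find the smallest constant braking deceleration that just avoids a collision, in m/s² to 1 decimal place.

Required deceleration ≈ 5.4 m/s²

v² = 2a·d ⇒ a = v²/(2d) = 25.7000² / (2 × 61.000) = 660.490 / 122.000 = 5.4139 m/s².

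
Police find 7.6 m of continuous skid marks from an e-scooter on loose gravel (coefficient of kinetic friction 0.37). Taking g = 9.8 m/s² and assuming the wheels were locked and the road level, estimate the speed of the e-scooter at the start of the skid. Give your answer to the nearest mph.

Deceleration a = μg = 0.37 × 9.8 = 3.626 m/s².
v = √(2a·d) = √(2 × 3.626 × 7.6) = √55.115 = 7.4239 m/s.
= 7.4239 ÷ 0.44704 = 16.607 mph.

Initial speed ≈ 17 mph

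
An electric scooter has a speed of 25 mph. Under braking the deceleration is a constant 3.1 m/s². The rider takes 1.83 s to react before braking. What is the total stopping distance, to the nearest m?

Total stopping distance ≈ 41 m

25 mph × 0.44704 = 11.1760 m/s.
Reaction distance = v·t_r = 11.1760 × 1.83 = 20.452 m.
Braking distance = v²/(2a) = 11.1760² / (2 × 3.100) = 124.903 / 6.200 = 20.146 m.
Total = 20.452 + 20.146 = 40.598 m.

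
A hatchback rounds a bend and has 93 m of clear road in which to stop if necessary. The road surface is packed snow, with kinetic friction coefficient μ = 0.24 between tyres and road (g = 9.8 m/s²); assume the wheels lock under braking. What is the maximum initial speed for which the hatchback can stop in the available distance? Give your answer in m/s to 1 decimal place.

a = μg = 0.24 × 9.8 = 2.352 m/s².
v²/(2a) = d ⇒ v = √(2 × 2.352 × 93) = √437.47 = 20.9158 m/s.

Maximum speed ≈ 20.9 m/s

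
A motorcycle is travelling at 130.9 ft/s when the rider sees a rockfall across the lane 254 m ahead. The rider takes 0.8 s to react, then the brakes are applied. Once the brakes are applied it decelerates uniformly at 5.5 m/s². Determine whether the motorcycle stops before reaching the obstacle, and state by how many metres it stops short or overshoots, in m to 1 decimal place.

130.9 ft/s × 0.3048 = 39.8983 m/s.
Reaction distance = 39.8983 × 0.8 = 31.919 m.
Braking distance = v²/(2a) = 1591.874 / 11.000 = 144.716 m.
Total stopping distance = 31.919 + 144.716 = 176.635 m, vs 254 m available — it stops with 254 − 176.635 = 77.365 m to spare.

Yes — it stops 77.4 m short of the obstacle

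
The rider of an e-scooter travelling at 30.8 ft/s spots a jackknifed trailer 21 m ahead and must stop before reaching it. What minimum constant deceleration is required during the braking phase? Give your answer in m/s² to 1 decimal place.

30.8 ft/s × 0.3048 = 9.3878 m/s.
v² = 2a·d ⇒ a = v²/(2d) = 9.3878² / (2 × 21.000) = 88.131 / 42.000 = 2.0984 m/s².

Required deceleration ≈ 2.1 m/s²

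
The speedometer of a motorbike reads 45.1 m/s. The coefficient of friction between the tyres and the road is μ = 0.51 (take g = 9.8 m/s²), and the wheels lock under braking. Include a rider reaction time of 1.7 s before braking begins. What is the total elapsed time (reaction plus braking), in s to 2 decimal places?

a = μg = 0.51 × 9.8 = 4.998 m/s².
Braking time = v/a = 45.1000 / 4.998 = 9.024 s.
Total = 1.7 + 9.024 = 10.724 s.

Total time ≈ 10.72 s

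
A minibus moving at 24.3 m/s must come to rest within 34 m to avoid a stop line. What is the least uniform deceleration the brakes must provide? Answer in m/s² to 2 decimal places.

v² = 2a·d ⇒ a = v²/(2d) = 24.3000² / (2 × 34.000) = 590.490 / 68.000 = 8.6837 m/s².

Required deceleration ≈ 8.68 m/s²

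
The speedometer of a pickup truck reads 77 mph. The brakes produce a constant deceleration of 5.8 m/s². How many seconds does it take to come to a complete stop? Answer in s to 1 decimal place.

Braking time ≈ 5.9 s

77 mph × 0.44704 = 34.4221 m/s.
Braking time = v/a = 34.4221 / 5.800 = 5.935 s.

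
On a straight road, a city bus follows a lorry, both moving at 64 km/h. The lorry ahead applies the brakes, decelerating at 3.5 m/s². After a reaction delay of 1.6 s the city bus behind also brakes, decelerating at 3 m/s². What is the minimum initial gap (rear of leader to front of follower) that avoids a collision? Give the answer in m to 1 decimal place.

Minimum gap ≈ 36.0 m

64 km/h ÷ 3.6 = 17.7778 m/s.
Leader travels v²/(2a_L) = 316.050 / 7.000 = 45.150 m before stopping.
Follower covers v·t_r = 17.7778 × 1.6 = 28.444 m while reacting, then v²/(2a_F) = 316.050 / 6.000 = 52.675 m while braking, for a total of 28.444 + 52.675 = 81.119 m.
Since a_F ≤ a_L and the follower starts braking later, the follower is never slower than the leader, so the closest approach is when both have stopped.
Minimum gap = 81.119 − 45.150 = 35.969 m.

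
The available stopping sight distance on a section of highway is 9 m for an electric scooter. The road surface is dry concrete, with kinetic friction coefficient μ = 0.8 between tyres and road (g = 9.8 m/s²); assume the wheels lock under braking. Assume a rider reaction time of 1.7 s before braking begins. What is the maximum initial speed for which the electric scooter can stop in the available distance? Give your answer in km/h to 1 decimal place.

Maximum speed ≈ 16.3 km/h

a = μg = 0.8 × 9.8 = 7.840 m/s².
Stopping distance: v·t_r + v²/(2a) = 9 with t_r = 1.7 s and a = 7.840 m/s².
So v² + 26.656 v − 141.12 = 0.
Positive root: v = −a·t_r + √((a·t_r)² + 2a·d) = −13.328 + √(177.636 + 141.12) = 4.5257 m/s.
4.5257 m/s × 3.6 = 16.293 km/h.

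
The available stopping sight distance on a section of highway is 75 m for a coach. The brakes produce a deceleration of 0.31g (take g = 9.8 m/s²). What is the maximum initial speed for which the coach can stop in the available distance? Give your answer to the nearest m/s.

a = 0.31 × 9.8 = 3.038 m/s².
v²/(2a) = d ⇒ v = √(2 × 3.038 × 75) = √455.70 = 21.3471 m/s.

Maximum speed ≈ 21 m/s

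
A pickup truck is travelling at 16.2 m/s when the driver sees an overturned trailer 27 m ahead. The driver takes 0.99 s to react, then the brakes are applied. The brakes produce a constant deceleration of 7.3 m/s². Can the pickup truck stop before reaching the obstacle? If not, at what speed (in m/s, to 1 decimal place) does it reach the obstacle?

Reaction distance = 16.2000 × 0.99 = 16.038 m.
Braking distance needed to stop: v²/(2a) = 262.440 / 14.600 = 17.975 m, so total needed = 16.038 + 17.975 = 34.013 m > 27 m — it cannot stop.
Distance remaining when braking begins: 27 − 16.038 = 10.962 m.
v² = v₀² − 2a·d = 262.440 − 2 × 7.300 × 10.962 = 102.395 m²/s².
v = √102.395 = 10.119 m/s.

No — it strikes the obstacle at 10.1 m/s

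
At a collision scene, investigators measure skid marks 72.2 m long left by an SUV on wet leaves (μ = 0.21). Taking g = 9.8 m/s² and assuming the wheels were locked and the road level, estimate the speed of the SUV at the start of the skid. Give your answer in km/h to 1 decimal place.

Initial speed ≈ 62.1 km/h

Deceleration a = μg = 0.21 × 9.8 = 2.058 m/s².
v = √(2a·d) = √(2 × 2.058 × 72.2) = √297.175 = 17.2388 m/s.
= 17.2388 × 3.6 = 62.060 km/h.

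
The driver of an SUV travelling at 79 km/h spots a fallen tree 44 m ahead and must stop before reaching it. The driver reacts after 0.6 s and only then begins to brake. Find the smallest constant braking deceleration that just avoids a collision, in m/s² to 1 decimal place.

Required deceleration ≈ 7.8 m/s²

79 km/h ÷ 3.6 = 21.9444 m/s.
Distance covered during reaction = 21.9444 × 0.6 = 13.167 m.
Distance available for braking: 44 − 13.167 = 30.833 m.
v² = 2a·d ⇒ a = v²/(2d) = 21.9444² / (2 × 30.833) = 481.557 / 61.666 = 7.8091 m/s².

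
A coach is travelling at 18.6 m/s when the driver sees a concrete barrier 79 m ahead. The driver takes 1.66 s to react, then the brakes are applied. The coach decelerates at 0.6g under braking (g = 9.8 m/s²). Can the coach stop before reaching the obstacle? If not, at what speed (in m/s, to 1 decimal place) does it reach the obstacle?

a = 0.6 × 9.8 = 5.880 m/s².
Reaction distance = 18.6000 × 1.66 = 30.876 m.
Braking distance = v²/(2a) = 345.960 / 11.760 = 29.418 m.
Total stopping distance = 30.876 + 29.418 = 60.294 m, vs 79 m available — it stops with 79 − 60.294 = 18.706 m to spare.

Yes — it stops about 18.7 m short of the obstacle, so it never reaches it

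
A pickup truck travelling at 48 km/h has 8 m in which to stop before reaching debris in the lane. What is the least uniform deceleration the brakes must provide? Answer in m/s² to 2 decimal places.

Required deceleration ≈ 11.11 m/s²

48 km/h ÷ 3.6 = 13.3333 m/s.
v² = 2a·d ⇒ a = v²/(2d) = 13.3333² / (2 × 8.000) = 177.777 / 16.000 = 11.1111 m/s².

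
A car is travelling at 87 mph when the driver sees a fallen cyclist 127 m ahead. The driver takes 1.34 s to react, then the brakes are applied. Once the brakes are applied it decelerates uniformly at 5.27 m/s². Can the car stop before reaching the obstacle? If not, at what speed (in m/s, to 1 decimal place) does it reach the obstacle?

87 mph × 0.44704 = 38.8925 m/s.
Reaction distance = 38.8925 × 1.34 = 52.116 m.
Braking distance needed to stop: v²/(2a) = 1512.627 / 10.540 = 143.513 m, so total needed = 52.116 + 143.513 = 195.629 m > 127 m — it cannot stop.
Distance remaining when braking begins: 127 − 52.116 = 74.884 m.
v² = v₀² − 2a·d = 1512.627 − 2 × 5.270 × 74.884 = 723.350 m²/s².
v = √723.350 = 26.895 m/s.

No — it strikes the obstacle at 26.9 m/s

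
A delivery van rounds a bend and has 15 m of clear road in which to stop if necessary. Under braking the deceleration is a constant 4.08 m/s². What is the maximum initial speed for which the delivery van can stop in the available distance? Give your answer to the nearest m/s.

v²/(2a) = d ⇒ v = √(2 × 4.080 × 15) = √122.40 = 11.0635 m/s.

Maximum speed ≈ 11 m/s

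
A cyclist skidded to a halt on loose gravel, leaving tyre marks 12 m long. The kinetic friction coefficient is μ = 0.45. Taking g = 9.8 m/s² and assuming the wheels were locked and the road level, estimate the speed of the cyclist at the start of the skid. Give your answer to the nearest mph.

Deceleration a = μg = 0.45 × 9.8 = 4.410 m/s².
v = √(2a·d) = √(2 × 4.410 × 12) = √105.840 = 10.2879 m/s.
= 10.2879 ÷ 0.44704 = 23.013 mph.

Initial speed ≈ 23 mph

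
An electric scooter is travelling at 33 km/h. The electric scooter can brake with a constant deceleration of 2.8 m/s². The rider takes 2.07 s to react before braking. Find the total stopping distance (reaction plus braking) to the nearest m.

33 km/h ÷ 3.6 = 9.1667 m/s.
Reaction distance = v·t_r = 9.1667 × 2.07 = 18.975 m.
Braking distance = v²/(2a) = 9.1667² / (2 × 2.800) = 84.028 / 5.600 = 15.005 m.
Total = 18.975 + 15.005 = 33.980 m.

Total stopping distance ≈ 34 m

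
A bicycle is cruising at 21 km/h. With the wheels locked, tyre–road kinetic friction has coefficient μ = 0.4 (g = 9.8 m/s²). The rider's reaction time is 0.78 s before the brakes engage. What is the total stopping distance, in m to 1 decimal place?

21 km/h ÷ 3.6 = 5.8333 m/s.
a = μg = 0.4 × 9.8 = 3.920 m/s².
Reaction distance = v·t_r = 5.8333 × 0.78 = 4.550 m.
Braking distance = v²/(2a) = 5.8333² / (2 × 3.920) = 34.027 / 7.840 = 4.340 m.
Total = 4.550 + 4.340 = 8.890 m.

Total stopping distance ≈ 8.9 m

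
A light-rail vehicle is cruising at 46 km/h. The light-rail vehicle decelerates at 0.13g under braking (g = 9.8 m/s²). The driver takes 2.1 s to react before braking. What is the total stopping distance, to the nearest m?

46 km/h ÷ 3.6 = 12.7778 m/s.
a = 0.13 × 9.8 = 1.274 m/s².
Reaction distance = v·t_r = 12.7778 × 2.1 = 26.833 m.
Braking distance = v²/(2a) = 12.7778² / (2 × 1.274) = 163.272 / 2.548 = 64.078 m.
Total = 26.833 + 64.078 = 90.911 m.

Total stopping distance ≈ 91 m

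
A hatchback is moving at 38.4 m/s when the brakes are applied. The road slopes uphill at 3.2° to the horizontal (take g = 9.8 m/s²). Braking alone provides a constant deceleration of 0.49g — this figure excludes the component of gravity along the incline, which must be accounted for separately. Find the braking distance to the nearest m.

Braking distance ≈ 138 m

a = 0.49 × 9.8 = 4.802 m/s².
Gravity along the uphill slope adds to the braking deceleration: a_eff = 4.802 + 9.8·sin 3.2° = 4.802 + 0.547 = 5.349 m/s².
Braking distance = v²/(2a) = 38.4000² / (2 × 5.349) = 1474.560 / 10.698 = 137.835 m.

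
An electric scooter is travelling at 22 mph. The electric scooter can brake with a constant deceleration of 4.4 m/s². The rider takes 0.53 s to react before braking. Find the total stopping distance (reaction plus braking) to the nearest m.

22 mph × 0.44704 = 9.8349 m/s.
Reaction distance = v·t_r = 9.8349 × 0.53 = 5.212 m.
Braking distance = v²/(2a) = 9.8349² / (2 × 4.400) = 96.725 / 8.800 = 10.991 m.
Total = 5.212 + 10.991 = 16.203 m.

Total stopping distance ≈ 16 m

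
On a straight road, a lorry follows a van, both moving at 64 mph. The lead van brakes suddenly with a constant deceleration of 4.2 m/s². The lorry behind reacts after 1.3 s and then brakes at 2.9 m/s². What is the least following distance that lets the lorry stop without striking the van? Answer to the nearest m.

64 mph × 0.44704 = 28.6106 m/s.
Leader travels v²/(2a_L) = 818.566 / 8.400 = 97.448 m before stopping.
Follower covers v·t_r = 28.6106 × 1.3 = 37.194 m while reacting, then v²/(2a_F) = 818.566 / 5.800 = 141.132 m while braking, for a total of 37.194 + 141.132 = 178.326 m.
Since a_F ≤ a_L and the follower starts braking later, the follower is never slower than the leader, so the closest approach is when both have stopped.
Minimum gap = 178.326 − 97.448 = 80.878 m.

Minimum gap ≈ 81 m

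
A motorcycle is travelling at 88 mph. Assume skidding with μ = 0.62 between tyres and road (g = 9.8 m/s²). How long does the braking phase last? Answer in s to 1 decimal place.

Braking time ≈ 6.5 s

88 mph × 0.44704 = 39.3395 m/s.
a = μg = 0.62 × 9.8 = 6.076 m/s².
Braking time = v/a = 39.3395 / 6.076 = 6.475 s.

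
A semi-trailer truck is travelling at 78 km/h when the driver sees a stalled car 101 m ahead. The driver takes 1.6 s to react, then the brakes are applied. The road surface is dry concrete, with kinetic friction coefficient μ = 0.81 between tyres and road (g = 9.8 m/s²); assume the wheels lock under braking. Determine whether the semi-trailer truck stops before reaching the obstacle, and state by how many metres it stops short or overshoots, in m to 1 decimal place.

Yes — it stops 36.8 m short of the obstacle

78 km/h ÷ 3.6 = 21.6667 m/s.
a = μg = 0.81 × 9.8 = 7.938 m/s².
Reaction distance = 21.6667 × 1.6 = 34.667 m.
Braking distance = v²/(2a) = 469.446 / 15.876 = 29.570 m.
Total stopping distance = 34.667 + 29.570 = 64.237 m, vs 101 m available — it stops with 101 − 64.237 = 36.763 m to spare.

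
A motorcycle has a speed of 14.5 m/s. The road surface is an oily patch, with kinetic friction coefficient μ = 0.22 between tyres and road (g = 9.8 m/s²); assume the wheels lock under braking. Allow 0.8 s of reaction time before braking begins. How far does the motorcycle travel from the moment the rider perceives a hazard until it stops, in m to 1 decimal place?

Total stopping distance ≈ 60.4 m

a = μg = 0.22 × 9.8 = 2.156 m/s².
Reaction distance = v·t_r = 14.5000 × 0.8 = 11.600 m.
Braking distance = v²/(2a) = 14.5000² / (2 × 2.156) = 210.250 / 4.312 = 48.759 m.
Total = 11.600 + 48.759 = 60.359 m.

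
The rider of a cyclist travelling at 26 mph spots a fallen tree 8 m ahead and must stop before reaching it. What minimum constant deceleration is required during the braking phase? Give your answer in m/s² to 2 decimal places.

Required deceleration ≈ 8.44 m/s²

26 mph × 0.44704 = 11.6230 m/s.
v² = 2a·d ⇒ a = v²/(2d) = 11.6230² / (2 × 8.000) = 135.094 / 16.000 = 8.4434 m/s².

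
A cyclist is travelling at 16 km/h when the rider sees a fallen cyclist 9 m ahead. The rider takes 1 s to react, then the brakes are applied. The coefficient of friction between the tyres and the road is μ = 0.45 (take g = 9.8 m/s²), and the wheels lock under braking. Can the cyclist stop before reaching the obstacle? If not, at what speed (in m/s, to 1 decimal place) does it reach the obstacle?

16 km/h ÷ 3.6 = 4.4444 m/s.
a = μg = 0.45 × 9.8 = 4.410 m/s².
Reaction distance = 4.4444 × 1 = 4.444 m.
Braking distance = v²/(2a) = 19.753 / 8.820 = 2.240 m.
Total stopping distance = 4.444 + 2.240 = 6.684 m, vs 9 m available — it stops with 9 − 6.684 = 2.316 m to spare.

Yes — it stops about 2.3 m short of the obstacle, so it never reaches it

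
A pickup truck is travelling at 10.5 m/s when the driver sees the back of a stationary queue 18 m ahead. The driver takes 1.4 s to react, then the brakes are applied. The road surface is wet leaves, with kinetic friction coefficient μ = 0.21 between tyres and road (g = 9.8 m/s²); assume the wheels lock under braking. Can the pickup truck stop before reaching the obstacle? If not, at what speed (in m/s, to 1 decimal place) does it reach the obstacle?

a = μg = 0.21 × 9.8 = 2.058 m/s².
Reaction distance = 10.5000 × 1.4 = 14.700 m.
Braking distance needed to stop: v²/(2a) = 110.250 / 4.116 = 26.786 m, so total needed = 14.700 + 26.786 = 41.486 m > 18 m — it cannot stop.
Distance remaining when braking begins: 18 − 14.700 = 3.300 m.
v² = v₀² − 2a·d = 110.250 − 2 × 2.058 × 3.300 = 96.667 m²/s².
v = √96.667 = 9.832 m/s.

No — it strikes the obstacle at 9.8 m/s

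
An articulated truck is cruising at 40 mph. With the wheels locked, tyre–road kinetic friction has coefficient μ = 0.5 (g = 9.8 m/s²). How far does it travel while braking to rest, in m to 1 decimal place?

40 mph × 0.44704 = 17.8816 m/s.
a = μg = 0.5 × 9.8 = 4.900 m/s².
Braking distance = v²/(2a) = 17.8816² / (2 × 4.900) = 319.752 / 9.800 = 32.628 m.

Braking distance ≈ 32.6 m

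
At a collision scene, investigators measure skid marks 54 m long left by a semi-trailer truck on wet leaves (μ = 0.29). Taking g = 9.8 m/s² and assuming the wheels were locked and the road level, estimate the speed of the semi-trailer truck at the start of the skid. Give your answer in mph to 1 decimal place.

Initial speed ≈ 39.2 mph

Deceleration a = μg = 0.29 × 9.8 = 2.842 m/s².
v = √(2a·d) = √(2 × 2.842 × 54) = √306.936 = 17.5196 m/s.
= 17.5196 ÷ 0.44704 = 39.190 mph.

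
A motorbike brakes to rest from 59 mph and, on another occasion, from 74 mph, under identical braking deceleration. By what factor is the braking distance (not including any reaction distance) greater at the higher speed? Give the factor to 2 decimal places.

Braking distance d = v²/(2a), so with a fixed, d ∝ v².
Factor = (74/59)² = 1.2542² = 1.5730.

Factor ≈ 1.57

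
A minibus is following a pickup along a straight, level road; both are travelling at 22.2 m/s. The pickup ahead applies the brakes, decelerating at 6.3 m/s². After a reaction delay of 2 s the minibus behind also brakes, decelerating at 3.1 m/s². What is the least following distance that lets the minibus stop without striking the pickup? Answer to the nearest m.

Minimum gap ≈ 85 m

Leader travels v²/(2a_L) = 492.840 / 12.600 = 39.114 m before stopping.
Follower covers v·t_r = 22.2000 × 2 = 44.400 m while reacting, then v²/(2a_F) = 492.840 / 6.200 = 79.490 m while braking, for a total of 44.400 + 79.490 = 123.890 m.
Since a_F ≤ a_L and the follower starts braking later, the follower is never slower than the leader, so the closest approach is when both have stopped.
Minimum gap = 123.890 − 39.114 = 84.776 m.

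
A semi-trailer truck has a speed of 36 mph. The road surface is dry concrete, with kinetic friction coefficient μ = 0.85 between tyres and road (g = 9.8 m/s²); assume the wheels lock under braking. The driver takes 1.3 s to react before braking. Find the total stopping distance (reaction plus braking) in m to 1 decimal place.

36 mph × 0.44704 = 16.0934 m/s.
a = μg = 0.85 × 9.8 = 8.330 m/s².
Reaction distance = v·t_r = 16.0934 × 1.3 = 20.921 m.
Braking distance = v²/(2a) = 16.0934² / (2 × 8.330) = 258.998 / 16.660 = 15.546 m.
Total = 20.921 + 15.546 = 36.467 m.

Total stopping distance ≈ 36.5 m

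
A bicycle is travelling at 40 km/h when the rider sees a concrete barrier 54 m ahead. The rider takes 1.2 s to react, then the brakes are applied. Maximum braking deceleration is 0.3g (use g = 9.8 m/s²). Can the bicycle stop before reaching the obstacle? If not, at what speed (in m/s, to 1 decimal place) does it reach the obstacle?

40 km/h ÷ 3.6 = 11.1111 m/s.
a = 0.3 × 9.8 = 2.940 m/s².
Reaction distance = 11.1111 × 1.2 = 13.333 m.
Braking distance = v²/(2a) = 123.457 / 5.880 = 20.996 m.
Total stopping distance = 13.333 + 20.996 = 34.329 m, vs 54 m available — it stops with 54 − 34.329 = 19.671 m to spare.

Yes — it stops about 19.7 m short of the obstacle, so it never reaches it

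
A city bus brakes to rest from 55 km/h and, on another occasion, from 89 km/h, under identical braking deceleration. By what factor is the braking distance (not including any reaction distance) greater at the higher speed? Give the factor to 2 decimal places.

Factor ≈ 2.62

Braking distance d = v²/(2a), so with a fixed, d ∝ v².
Factor = (89/55)² = 1.6182² = 2.6186.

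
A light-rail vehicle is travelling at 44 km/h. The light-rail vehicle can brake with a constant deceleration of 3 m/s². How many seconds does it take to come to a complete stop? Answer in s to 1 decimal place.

Braking time ≈ 4.1 s

44 km/h ÷ 3.6 = 12.2222 m/s.
Braking time = v/a = 12.2222 / 3.000 = 4.074 s.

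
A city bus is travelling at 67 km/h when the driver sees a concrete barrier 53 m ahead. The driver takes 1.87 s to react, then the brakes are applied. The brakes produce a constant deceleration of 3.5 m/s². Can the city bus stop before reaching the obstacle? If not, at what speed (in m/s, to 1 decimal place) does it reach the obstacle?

No — it strikes the obstacle at 14.8 m/s

67 km/h ÷ 3.6 = 18.6111 m/s.
Reaction distance = 18.6111 × 1.87 = 34.803 m.
Braking distance needed to stop: v²/(2a) = 346.373 / 7.000 = 49.482 m, so total needed = 34.803 + 49.482 = 84.285 m > 53 m — it cannot stop.
Distance remaining when braking begins: 53 − 34.803 = 18.197 m.
v² = v₀² − 2a·d = 346.373 − 2 × 3.500 × 18.197 = 218.994 m²/s².
v = √218.994 = 14.798 m/s.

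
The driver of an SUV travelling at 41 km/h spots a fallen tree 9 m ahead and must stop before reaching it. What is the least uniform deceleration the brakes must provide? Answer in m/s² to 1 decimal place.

41 km/h ÷ 3.6 = 11.3889 m/s.
v² = 2a·d ⇒ a = v²/(2d) = 11.3889² / (2 × 9.000) = 129.707 / 18.000 = 7.2059 m/s².

Required deceleration ≈ 7.2 m/s²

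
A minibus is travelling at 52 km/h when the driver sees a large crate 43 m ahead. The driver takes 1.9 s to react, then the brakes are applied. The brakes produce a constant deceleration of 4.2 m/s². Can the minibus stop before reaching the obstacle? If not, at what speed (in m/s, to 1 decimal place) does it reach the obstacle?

52 km/h ÷ 3.6 = 14.4444 m/s.
Reaction distance = 14.4444 × 1.9 = 27.444 m.
Braking distance needed to stop: v²/(2a) = 208.641 / 8.400 = 24.838 m, so total needed = 27.444 + 24.838 = 52.282 m > 43 m — it cannot stop.
Distance remaining when braking begins: 43 − 27.444 = 15.556 m.
v² = v₀² − 2a·d = 208.641 − 2 × 4.200 × 15.556 = 77.971 m²/s².
v = √77.971 = 8.830 m/s.

No — it strikes the obstacle at 8.8 m/s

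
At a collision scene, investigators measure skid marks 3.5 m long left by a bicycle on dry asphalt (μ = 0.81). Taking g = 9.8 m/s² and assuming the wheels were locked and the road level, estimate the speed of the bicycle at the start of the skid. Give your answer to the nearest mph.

Initial speed ≈ 17 mph

Deceleration a = μg = 0.81 × 9.8 = 7.938 m/s².
v = √(2a·d) = √(2 × 7.938 × 3.5) = √55.566 = 7.4543 m/s.
= 7.4543 ÷ 0.44704 = 16.675 mph.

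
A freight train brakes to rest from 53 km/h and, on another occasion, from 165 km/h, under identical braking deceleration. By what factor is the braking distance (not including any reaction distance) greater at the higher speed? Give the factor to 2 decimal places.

Braking distance d = v²/(2a), so with a fixed, d ∝ v².
Factor = (165/53)² = 3.1132² = 9.6920.

Factor ≈ 9.69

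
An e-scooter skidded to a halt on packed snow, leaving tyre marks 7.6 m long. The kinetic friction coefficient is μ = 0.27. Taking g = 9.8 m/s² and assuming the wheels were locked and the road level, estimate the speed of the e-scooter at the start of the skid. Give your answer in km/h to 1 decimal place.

Initial speed ≈ 22.8 km/h

Deceleration a = μg = 0.27 × 9.8 = 2.646 m/s².
v = √(2a·d) = √(2 × 2.646 × 7.6) = √40.219 = 6.3418 m/s.
= 6.3418 × 3.6 = 22.830 km/h.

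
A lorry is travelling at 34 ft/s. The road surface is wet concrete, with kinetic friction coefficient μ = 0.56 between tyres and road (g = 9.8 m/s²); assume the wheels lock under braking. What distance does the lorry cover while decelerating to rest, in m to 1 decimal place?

Braking distance ≈ 9.8 m

34 ft/s × 0.3048 = 10.3632 m/s.
a = μg = 0.56 × 9.8 = 5.488 m/s².
Braking distance = v²/(2a) = 10.3632² / (2 × 5.488) = 107.396 / 10.976 = 9.785 m.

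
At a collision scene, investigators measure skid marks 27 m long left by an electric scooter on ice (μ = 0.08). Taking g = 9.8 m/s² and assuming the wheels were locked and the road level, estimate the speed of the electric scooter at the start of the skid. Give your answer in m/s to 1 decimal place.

Deceleration a = μg = 0.08 × 9.8 = 0.784 m/s².
v = √(2a·d) = √(2 × 0.784 × 27) = √42.336 = 6.5066 m/s.

Initial speed ≈ 6.5 m/s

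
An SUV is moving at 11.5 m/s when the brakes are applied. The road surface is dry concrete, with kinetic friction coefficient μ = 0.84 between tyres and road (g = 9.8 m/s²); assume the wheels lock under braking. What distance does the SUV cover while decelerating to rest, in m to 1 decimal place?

a = μg = 0.84 × 9.8 = 8.232 m/s².
Braking distance = v²/(2a) = 11.5000² / (2 × 8.232) = 132.250 / 16.464 = 8.033 m.

Braking distance ≈ 8.0 m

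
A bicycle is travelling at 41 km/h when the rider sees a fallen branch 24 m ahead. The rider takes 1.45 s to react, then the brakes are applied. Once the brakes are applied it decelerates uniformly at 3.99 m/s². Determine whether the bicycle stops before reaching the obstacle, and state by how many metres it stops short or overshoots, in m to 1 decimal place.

41 km/h ÷ 3.6 = 11.3889 m/s.
Reaction distance = 11.3889 × 1.45 = 16.514 m.
Braking distance = v²/(2a) = 129.707 / 7.980 = 16.254 m.
Total stopping distance = 16.514 + 16.254 = 32.768 m, vs 24 m available — it cannot stop in time and overshoots by 32.768 − 24 = 8.768 m.

No — it overshoots by 8.8 m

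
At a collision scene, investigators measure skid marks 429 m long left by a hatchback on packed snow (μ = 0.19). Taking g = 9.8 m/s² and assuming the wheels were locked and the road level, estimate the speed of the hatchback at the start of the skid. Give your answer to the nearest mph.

Deceleration a = μg = 0.19 × 9.8 = 1.862 m/s².
v = √(2a·d) = √(2 × 1.862 × 429) = √1597.596 = 39.9699 m/s.
= 39.9699 ÷ 0.44704 = 89.410 mph.

Initial speed ≈ 89 mph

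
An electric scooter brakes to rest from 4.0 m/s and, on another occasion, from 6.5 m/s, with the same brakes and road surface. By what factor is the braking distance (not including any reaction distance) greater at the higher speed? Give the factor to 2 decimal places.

Factor ≈ 2.64

Braking distance d = v²/(2a), so with a fixed, d ∝ v².
Factor = (6.5/4.0)² = 1.6250² = 2.6406.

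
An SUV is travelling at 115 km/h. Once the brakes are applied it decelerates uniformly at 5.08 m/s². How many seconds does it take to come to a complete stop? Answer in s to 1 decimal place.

115 km/h ÷ 3.6 = 31.9444 m/s.
Braking time = v/a = 31.9444 / 5.080 = 6.288 s.

Braking time ≈ 6.3 s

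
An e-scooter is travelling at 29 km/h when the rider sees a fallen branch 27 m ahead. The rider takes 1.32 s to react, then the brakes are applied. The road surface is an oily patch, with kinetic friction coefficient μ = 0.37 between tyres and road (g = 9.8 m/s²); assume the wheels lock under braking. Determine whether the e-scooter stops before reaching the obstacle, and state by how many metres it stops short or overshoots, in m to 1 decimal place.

Yes — it stops 7.4 m short of the obstacle

29 km/h ÷ 3.6 = 8.0556 m/s.
a = μg = 0.37 × 9.8 = 3.626 m/s².
Reaction distance = 8.0556 × 1.32 = 10.633 m.
Braking distance = v²/(2a) = 64.893 / 7.252 = 8.948 m.
Total stopping distance = 10.633 + 8.948 = 19.581 m, vs 27 m available — it stops with 27 − 19.581 = 7.419 m to spare.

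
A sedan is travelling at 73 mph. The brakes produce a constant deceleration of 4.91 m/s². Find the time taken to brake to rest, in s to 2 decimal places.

Braking time ≈ 6.65 s

73 mph × 0.44704 = 32.6339 m/s.
Braking time = v/a = 32.6339 / 4.910 = 6.646 s.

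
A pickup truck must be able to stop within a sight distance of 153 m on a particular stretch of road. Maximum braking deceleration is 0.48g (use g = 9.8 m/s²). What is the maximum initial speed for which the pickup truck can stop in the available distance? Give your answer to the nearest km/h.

a = 0.48 × 9.8 = 4.704 m/s².
v²/(2a) = d ⇒ v = √(2 × 4.704 × 153) = √1439.42 = 37.9397 m/s.
37.9397 m/s × 3.6 = 136.583 km/h.

Maximum speed ≈ 137 km/h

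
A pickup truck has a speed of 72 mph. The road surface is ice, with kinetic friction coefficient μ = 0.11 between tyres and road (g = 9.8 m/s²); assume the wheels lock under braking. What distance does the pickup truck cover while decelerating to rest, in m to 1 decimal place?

Braking distance ≈ 480.5 m

72 mph × 0.44704 = 32.1869 m/s.
a = μg = 0.11 × 9.8 = 1.078 m/s².
Braking distance = v²/(2a) = 32.1869² / (2 × 1.078) = 1035.997 / 2.156 = 480.518 m.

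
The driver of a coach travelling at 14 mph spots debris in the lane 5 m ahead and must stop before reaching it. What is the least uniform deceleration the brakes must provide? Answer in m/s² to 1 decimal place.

14 mph × 0.44704 = 6.2586 m/s.
v² = 2a·d ⇒ a = v²/(2d) = 6.2586² / (2 × 5.000) = 39.170 / 10.000 = 3.9170 m/s².

Required deceleration ≈ 3.9 m/s²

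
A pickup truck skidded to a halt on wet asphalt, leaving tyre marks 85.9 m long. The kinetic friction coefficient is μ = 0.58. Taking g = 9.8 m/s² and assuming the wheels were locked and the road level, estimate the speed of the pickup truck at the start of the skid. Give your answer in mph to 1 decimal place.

Initial speed ≈ 69.9 mph

Deceleration a = μg = 0.58 × 9.8 = 5.684 m/s².
v = √(2a·d) = √(2 × 5.684 × 85.9) = √976.511 = 31.2492 m/s.
= 31.2492 ÷ 0.44704 = 69.902 mph.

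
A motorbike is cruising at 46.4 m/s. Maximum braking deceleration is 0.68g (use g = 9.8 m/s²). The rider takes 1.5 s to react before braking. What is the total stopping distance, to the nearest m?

Total stopping distance ≈ 231 m

a = 0.68 × 9.8 = 6.664 m/s².
Reaction distance = v·t_r = 46.4000 × 1.5 = 69.600 m.
Braking distance = v²/(2a) = 46.4000² / (2 × 6.664) = 2152.960 / 13.328 = 161.537 m.
Total = 69.600 + 161.537 = 231.137 m.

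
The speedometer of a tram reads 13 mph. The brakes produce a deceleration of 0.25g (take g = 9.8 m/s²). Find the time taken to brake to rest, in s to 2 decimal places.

13 mph × 0.44704 = 5.8115 m/s.
a = 0.25 × 9.8 = 2.450 m/s².
Braking time = v/a = 5.8115 / 2.450 = 2.372 s.

Braking time ≈ 2.37 s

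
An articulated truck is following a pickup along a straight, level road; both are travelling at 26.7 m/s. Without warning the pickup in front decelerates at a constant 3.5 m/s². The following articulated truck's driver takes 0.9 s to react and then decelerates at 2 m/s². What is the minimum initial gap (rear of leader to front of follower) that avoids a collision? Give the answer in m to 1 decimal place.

Minimum gap ≈ 100.4 m

Leader travels v²/(2a_L) = 712.890 / 7.000 = 101.841 m before stopping.
Follower covers v·t_r = 26.7000 × 0.9 = 24.030 m while reacting, then v²/(2a_F) = 712.890 / 4.000 = 178.222 m while braking, for a total of 24.030 + 178.222 = 202.252 m.
Since a_F ≤ a_L and the follower starts braking later, the follower is never slower than the leader, so the closest approach is when both have stopped.
Minimum gap = 202.252 − 101.841 = 100.411 m.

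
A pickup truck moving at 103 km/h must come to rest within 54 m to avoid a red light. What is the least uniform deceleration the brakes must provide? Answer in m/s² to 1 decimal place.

103 km/h ÷ 3.6 = 28.6111 m/s.
v² = 2a·d ⇒ a = v²/(2d) = 28.6111² / (2 × 54.000) = 818.595 / 108.000 = 7.5796 m/s².

Required deceleration ≈ 7.6 m/s²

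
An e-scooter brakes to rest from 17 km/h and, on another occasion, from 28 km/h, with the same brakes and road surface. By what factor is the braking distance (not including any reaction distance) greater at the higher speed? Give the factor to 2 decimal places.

Factor ≈ 2.71

Braking distance d = v²/(2a), so with a fixed, d ∝ v².
Factor = (28/17)² = 1.6471² = 2.7129.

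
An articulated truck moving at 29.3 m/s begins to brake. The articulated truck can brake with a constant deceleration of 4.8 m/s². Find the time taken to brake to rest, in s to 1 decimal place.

Braking time = v/a = 29.3000 / 4.800 = 6.104 s.

Braking time ≈ 6.1 s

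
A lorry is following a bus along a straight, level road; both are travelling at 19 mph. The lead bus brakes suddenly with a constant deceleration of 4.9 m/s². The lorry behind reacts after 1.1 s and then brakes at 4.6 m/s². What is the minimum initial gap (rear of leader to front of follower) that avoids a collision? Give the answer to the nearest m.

Minimum gap ≈ 10 m

19 mph × 0.44704 = 8.4938 m/s.
Leader travels v²/(2a_L) = 72.145 / 9.800 = 7.362 m before stopping.
Follower covers v·t_r = 8.4938 × 1.1 = 9.343 m while reacting, then v²/(2a_F) = 72.145 / 9.200 = 7.842 m while braking, for a total of 9.343 + 7.842 = 17.185 m.
Since a_F ≤ a_L and the follower starts braking later, the follower is never slower than the leader, so the closest approach is when both have stopped.
Minimum gap = 17.185 − 7.362 = 9.823 m.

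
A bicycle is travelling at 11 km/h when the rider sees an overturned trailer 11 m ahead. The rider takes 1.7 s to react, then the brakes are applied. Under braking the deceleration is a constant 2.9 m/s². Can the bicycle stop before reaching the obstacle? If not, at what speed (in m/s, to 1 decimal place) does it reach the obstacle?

11 km/h ÷ 3.6 = 3.0556 m/s.
Reaction distance = 3.0556 × 1.7 = 5.195 m.
Braking distance = v²/(2a) = 9.337 / 5.800 = 1.610 m.
Total stopping distance = 5.195 + 1.610 = 6.805 m, vs 11 m available — it stops with 11 − 6.805 = 4.195 m to spare.

Yes — it stops about 4.2 m short of the obstacle, so it never reaches it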